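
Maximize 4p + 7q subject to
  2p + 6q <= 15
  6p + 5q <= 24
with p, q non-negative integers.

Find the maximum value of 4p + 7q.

The continuous relaxation peaks at (2.65, 1.62) with value 21.92; rounding to a feasible lattice point costs some objective.
(p,q)=(3,1): 2·3+6·1=12≤15, 6·3+5·1=23≤24, objective 19.
(p,q)=(1,2): 2·1+6·2=14≤15, 6·1+5·2=16≤24, objective 18.
(p,q)=(4,0): 2·4+6·0=8≤15, 6·4+5·0=24≤24, objective 16.
(p,q)=(2,1): 2·2+6·1=10≤15, 6·2+5·1=17≤24, objective 15.
No feasible integer point exceeds 19.

19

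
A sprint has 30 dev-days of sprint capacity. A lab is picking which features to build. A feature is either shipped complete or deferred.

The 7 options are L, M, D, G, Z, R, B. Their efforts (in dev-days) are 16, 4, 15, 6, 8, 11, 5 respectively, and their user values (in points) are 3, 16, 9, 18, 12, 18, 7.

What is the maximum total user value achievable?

Take M, G, Z, and R: effort 4 + 6 + 8 + 11 = 29 ≤ 30, user value 16 + 18 + 12 + 18 = 64.
No other feasible combination does better.

64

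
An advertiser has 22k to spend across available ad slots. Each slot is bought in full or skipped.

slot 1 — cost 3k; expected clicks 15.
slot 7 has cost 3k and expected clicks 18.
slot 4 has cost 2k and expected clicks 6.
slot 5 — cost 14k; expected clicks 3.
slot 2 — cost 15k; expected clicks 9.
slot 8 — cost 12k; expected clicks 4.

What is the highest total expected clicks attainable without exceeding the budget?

Treat it as a binary knapsack problem.
Allowing fractional choices, the relaxed optimum would be about 47.4, but ad slots are indivisible.
slot 1 + slot 7 + slot 4 + slot 8: cost 3 + 3 + 2 + 12 = 20 ≤ 22, expected clicks 15 + 18 + 6 + 4 = 43.
slot 1 + slot 7 + slot 2: cost 3 + 3 + 15 = 21 ≤ 22, expected clicks 15 + 18 + 9 = 42.
Best is slot 1, slot 7, slot 4, and slot 8 with total expected clicks 43.

43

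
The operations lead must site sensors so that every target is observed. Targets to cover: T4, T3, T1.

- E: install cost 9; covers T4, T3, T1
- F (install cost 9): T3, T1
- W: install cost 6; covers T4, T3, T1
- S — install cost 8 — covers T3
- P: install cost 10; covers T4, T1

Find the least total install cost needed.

W alone covers T4, T3, T1 — every target.
Total install cost: 6.
No cover costs less than 6.

6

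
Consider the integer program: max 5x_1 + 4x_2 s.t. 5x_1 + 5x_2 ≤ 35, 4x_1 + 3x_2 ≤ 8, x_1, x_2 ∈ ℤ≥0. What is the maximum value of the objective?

(x_1,x_2)=(2,0) is feasible, giving 10.
(x_1,x_2)=(1,1) is feasible, giving 9.
No feasible integer point exceeds 10.

10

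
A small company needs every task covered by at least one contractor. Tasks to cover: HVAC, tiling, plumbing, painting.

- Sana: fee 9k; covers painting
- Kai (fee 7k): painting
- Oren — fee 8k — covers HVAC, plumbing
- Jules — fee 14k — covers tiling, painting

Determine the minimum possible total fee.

This is a weighted set-cover instance.
Choose Oren and Jules: together they cover HVAC, tiling, plumbing, painting — every task.
Total fee: 8 + 14 = 22.

22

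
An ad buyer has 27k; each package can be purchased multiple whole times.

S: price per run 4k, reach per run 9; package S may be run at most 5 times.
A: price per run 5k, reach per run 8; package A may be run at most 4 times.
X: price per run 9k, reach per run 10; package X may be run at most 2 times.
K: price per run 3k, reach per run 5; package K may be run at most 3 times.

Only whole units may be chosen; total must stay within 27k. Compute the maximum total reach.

55

4×S, 1×A, and 2×K: price 27 ≤ 27, reach 4·9 + 1·8 + 2·5 = 54.
5×S and 2×K: price 26 ≤ 27, reach 5·9 + 2·5 = 55.
Best is 55.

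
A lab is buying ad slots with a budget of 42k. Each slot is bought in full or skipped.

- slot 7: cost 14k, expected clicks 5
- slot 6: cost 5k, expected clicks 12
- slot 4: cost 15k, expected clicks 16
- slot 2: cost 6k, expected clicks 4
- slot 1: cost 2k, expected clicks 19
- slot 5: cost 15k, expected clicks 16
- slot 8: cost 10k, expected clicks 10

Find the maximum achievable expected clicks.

63

Take slot 6, slot 4, slot 1, and slot 5: cost 5 + 15 + 2 + 15 = 37 ≤ 42, expected clicks 12 + 16 + 19 + 16 = 63.
No other feasible combination does better.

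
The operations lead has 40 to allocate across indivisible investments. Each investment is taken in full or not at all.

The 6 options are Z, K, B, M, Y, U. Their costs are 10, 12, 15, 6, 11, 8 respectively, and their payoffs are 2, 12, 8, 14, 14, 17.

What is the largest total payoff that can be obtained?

57

Allowing fractional choices, the relaxed optimum would be about 58.6, but investments are indivisible.
B + M + Y + U: cost 15 + 6 + 11 + 8 = 40 ≤ 40, payoff 8 + 14 + 14 + 17 = 53.
K + M + Y + U: cost 12 + 6 + 11 + 8 = 37 ≤ 40, payoff 12 + 14 + 14 + 17 = 57.
Best is K, M, Y, and U with total payoff 57.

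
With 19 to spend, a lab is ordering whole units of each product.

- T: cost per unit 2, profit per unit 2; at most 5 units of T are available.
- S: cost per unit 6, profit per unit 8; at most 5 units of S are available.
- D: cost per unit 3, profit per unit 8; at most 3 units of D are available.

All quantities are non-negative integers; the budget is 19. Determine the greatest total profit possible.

Take 2×T, 1×S, and 3×D: cost 19 ≤ 19, profit 2·2 + 1·8 + 3·8 = 36.
D has the best ratio (8/3) and is taken to its limit of 3; remaining capacity is filled optimally with the others.

36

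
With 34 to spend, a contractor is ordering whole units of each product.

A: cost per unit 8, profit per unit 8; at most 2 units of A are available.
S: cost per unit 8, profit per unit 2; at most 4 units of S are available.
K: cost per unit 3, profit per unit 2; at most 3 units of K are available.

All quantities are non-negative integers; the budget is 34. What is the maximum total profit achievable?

This is a bounded integer knapsack.
2×A and 3×K: cost 25 ≤ 34, profit 2·8 + 3·2 = 22.
2×A, 1×S, and 3×K: cost 33 ≤ 34, profit 2·8 + 1·2 + 3·2 = 24.
Best is 24.

24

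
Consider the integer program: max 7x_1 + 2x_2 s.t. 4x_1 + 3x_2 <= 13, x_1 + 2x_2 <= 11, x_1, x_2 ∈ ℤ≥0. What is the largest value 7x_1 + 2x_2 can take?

(x_1,x_2)=(3,0): 4·3+3·0=12≤13, 1·3+2·0=3≤11, objective 21.
(x_1,x_2)=(2,1): 4·2+3·1=11≤13, 1·2+2·1=4≤11, objective 16.
(x_1,x_2)=(2,0): 4·2+3·0=8≤13, 1·2+2·0=2≤11, objective 14.
The best lattice point is (3,0), giving 21.

21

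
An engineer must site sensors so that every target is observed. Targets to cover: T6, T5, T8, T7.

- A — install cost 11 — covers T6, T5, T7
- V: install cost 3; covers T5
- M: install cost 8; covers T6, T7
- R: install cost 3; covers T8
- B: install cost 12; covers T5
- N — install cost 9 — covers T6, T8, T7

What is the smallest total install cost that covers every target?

12

Choose V and N: together they cover T6, T5, T8, T7 — every target.
Total install cost: 3 + 9 = 12.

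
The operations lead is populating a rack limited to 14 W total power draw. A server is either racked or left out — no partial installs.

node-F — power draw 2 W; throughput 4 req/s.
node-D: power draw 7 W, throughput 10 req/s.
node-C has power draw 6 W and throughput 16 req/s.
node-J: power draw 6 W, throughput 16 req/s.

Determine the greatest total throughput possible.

36

node-C + node-J: power draw 6 + 6 = 12 ≤ 14, throughput 16 + 16 = 32.
node-F + node-C + node-J: power draw 2 + 6 + 6 = 14 ≤ 14, throughput 4 + 16 + 16 = 36.
Best is node-F, node-C, and node-J with total throughput 36.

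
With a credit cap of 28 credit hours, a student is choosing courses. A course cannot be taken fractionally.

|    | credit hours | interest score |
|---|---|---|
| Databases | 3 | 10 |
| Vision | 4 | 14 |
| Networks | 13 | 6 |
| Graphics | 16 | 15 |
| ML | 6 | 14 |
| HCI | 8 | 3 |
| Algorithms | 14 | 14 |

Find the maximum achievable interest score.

52

Allowing fractional choices, the relaxed optimum would be about 52.9, but courses are indivisible.
Databases + Vision + ML + Algorithms: credit hours 3 + 4 + 6 + 14 = 27 ≤ 28, interest score 10 + 14 + 14 + 14 = 52.
Databases + Vision + Networks + ML: credit hours 3 + 4 + 13 + 6 = 26 ≤ 28, interest score 10 + 14 + 6 + 14 = 44.
Best is Databases, Vision, ML, and Algorithms with total interest score 52.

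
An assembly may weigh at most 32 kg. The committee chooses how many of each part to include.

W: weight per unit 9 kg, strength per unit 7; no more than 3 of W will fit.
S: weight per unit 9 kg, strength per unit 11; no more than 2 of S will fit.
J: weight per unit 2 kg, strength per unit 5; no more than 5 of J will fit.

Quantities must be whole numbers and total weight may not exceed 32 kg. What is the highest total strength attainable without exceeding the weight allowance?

1×W, 1×S, and 5×J: weight 28 ≤ 32, strength 1·7 + 1·11 + 5·5 = 43.
2×S and 5×J: weight 28 ≤ 32, strength 2·11 + 5·5 = 47.
Best is 47.

47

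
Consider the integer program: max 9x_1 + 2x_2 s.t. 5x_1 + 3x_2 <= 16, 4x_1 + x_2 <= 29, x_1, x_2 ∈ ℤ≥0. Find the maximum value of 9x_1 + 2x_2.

27

Relaxing integrality, the LP optimum is 28.80 at (x_1,x_2) = (3.2, 0), which is not an integer point.
(x_1,x_2)=(3,0): 5·3+3·0=15≤16, 4·3+1·0=12≤29, objective 27.
(x_1,x_2)=(2,1): 5·2+3·1=13≤16, 4·2+1·1=9≤29, objective 20.
The best lattice point is (3,0), giving 27.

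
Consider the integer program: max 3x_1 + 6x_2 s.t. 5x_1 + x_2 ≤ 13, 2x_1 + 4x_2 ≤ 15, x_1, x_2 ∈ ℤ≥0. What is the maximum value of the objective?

The continuous relaxation peaks at (0, 3.75) with value 22.50; rounding to a feasible lattice point costs some objective.
(x_1,x_2)=(1,3): 5·1+1·3=8≤13, 2·1+4·3=14≤15, objective 21.
(x_1,x_2)=(0,3): 5·0+1·3=3≤13, 2·0+4·3=12≤15, objective 18.
Maximum is 21 at (x_1,x_2)=(1,3).

21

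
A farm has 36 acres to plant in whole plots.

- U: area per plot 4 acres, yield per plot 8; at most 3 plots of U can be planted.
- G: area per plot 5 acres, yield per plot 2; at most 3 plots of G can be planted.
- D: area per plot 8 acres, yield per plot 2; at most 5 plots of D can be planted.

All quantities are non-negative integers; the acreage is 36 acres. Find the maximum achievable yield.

This is a bounded integer knapsack.
U has the best ratio (8/4); taking only U gives at most 3×8 = 24 (stopped by the supply cap of 3).
Mixing does better — 3×U, 3×G, and 1×D: area 35 ≤ 36, yield 3·8 + 3·2 + 1·2 = 32.

32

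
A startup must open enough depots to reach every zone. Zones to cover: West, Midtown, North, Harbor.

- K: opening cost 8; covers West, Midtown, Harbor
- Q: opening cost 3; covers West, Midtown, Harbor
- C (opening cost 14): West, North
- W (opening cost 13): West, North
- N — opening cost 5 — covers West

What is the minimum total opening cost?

16

Choose Q and W: together they cover West, Midtown, North, Harbor — every zone.
Total opening cost: 3 + 13 = 16.
No cover costs less than 16.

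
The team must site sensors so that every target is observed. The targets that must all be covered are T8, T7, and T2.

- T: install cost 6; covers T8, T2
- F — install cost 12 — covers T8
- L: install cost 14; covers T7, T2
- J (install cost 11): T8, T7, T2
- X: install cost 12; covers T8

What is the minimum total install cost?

11

J alone covers T8, T7, T2 — every target.
Total install cost: 11.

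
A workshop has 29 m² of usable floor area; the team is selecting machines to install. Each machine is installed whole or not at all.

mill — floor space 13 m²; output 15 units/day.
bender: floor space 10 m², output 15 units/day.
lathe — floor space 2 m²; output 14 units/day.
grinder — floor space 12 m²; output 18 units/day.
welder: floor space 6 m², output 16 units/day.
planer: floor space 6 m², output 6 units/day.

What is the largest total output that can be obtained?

Allowing fractional choices, the relaxed optimum would be about 61.5, but machines are indivisible.
bender + lathe + welder + planer: floor space 10 + 2 + 6 + 6 = 24 ≤ 29, output 15 + 14 + 16 + 6 = 51.
mill + lathe + welder + planer: floor space 13 + 2 + 6 + 6 = 27 ≤ 29, output 15 + 14 + 16 + 6 = 51.
lathe + grinder + welder + planer: floor space 2 + 12 + 6 + 6 = 26 ≤ 29, output 14 + 18 + 16 + 6 = 54.
Best is lathe, grinder, welder, and planer with total output 54.

54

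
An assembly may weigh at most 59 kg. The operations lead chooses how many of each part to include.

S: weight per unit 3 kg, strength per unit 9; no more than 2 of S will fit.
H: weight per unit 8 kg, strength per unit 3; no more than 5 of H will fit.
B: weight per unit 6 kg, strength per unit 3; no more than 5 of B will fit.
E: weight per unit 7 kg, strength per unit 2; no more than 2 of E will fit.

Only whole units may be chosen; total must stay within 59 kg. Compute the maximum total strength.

S has the best ratio (9/3); taking only S gives at most 2×9 = 18 (stopped by the supply cap of 2).
Mixing does better — 2×S, 2×H, 5×B, and 1×E: weight 59 ≤ 59, strength 2·9 + 2·3 + 5·3 + 1·2 = 41.

41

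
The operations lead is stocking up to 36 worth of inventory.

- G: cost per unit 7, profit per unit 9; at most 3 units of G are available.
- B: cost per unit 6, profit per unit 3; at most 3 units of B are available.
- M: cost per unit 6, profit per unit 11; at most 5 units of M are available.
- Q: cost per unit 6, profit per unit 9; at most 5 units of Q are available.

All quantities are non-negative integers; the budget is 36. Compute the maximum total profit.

M has the best ratio (11/6); taking only M gives at most 5×11 = 55 (stopped by the supply cap of 5).
Mixing does better — 5×M and 1×Q: cost 36 ≤ 36, profit 5·11 + 1·9 = 64.

64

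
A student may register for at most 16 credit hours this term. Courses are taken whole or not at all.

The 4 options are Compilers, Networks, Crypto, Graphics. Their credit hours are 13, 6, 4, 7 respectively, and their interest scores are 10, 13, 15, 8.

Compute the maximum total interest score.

Allowing fractional choices, the relaxed optimum would be about 34.9, but courses are indivisible.
Networks + Crypto: credit hours 6 + 4 = 10 ≤ 16, interest score 13 + 15 = 28.
Crypto + Graphics: credit hours 4 + 7 = 11 ≤ 16, interest score 15 + 8 = 23.
Networks + Graphics: credit hours 6 + 7 = 13 ≤ 16, interest score 13 + 8 = 21.
Best is Networks and Crypto with total interest score 28.

28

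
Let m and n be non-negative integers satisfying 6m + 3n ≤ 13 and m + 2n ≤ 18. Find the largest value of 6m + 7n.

28

The continuous relaxation peaks at (0, 4.33) with value 30.33; rounding to a feasible lattice point costs some objective.
(m,n)=(0,4): 6·0+3·4=12≤13, 1·0+2·4=8≤18, objective 28.
(m,n)=(0,3): 6·0+3·3=9≤13, 1·0+2·3=6≤18, objective 21.
The best lattice point is (0,4), giving 28.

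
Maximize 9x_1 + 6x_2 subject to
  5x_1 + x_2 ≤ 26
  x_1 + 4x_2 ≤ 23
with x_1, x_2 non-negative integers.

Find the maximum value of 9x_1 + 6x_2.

60

The continuous relaxation peaks at (4.26, 4.68) with value 66.47; rounding to a feasible lattice point costs some objective.
(x_1,x_2)=(4,4) is feasible, giving 60.
(x_1,x_2)=(3,5) is feasible, giving 57.
(x_1,x_2)=(4,3) is feasible, giving 54.
Maximum is 60 at (x_1,x_2)=(4,4).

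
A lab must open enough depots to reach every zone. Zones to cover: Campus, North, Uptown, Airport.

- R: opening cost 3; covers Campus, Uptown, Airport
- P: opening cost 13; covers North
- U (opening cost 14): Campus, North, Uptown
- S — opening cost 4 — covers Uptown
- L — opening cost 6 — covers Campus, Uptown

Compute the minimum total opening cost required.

Choose R and P: together they cover Campus, North, Uptown, Airport — every zone.
Total opening cost: 3 + 13 = 16.

16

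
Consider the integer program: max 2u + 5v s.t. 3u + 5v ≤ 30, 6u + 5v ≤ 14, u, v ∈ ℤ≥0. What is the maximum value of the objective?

10

The continuous relaxation peaks at (0, 2.8) with value 14.00; rounding to a feasible lattice point costs some objective.
(u,v)=(0,2): 3·0+5·2=10≤30, 6·0+5·2=10≤14, objective 10.
(u,v)=(1,1): 3·1+5·1=8≤30, 6·1+5·1=11≤14, objective 7.
(u,v)=(0,1): 3·0+5·1=5≤30, 6·0+5·1=5≤14, objective 5.
Maximum is 10 at (u,v)=(0,2).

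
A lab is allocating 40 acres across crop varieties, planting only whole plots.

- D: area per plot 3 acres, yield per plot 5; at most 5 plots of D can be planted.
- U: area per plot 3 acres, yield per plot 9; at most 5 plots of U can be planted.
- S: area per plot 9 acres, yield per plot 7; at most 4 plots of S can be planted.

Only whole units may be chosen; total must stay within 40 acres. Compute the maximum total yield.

Take 5×D, 5×U, and 1×S: area 39 ≤ 40, yield 5·5 + 5·9 + 1·7 = 77.
U has the best ratio (9/3) and is taken to its limit of 5; remaining capacity is filled optimally with the others.

77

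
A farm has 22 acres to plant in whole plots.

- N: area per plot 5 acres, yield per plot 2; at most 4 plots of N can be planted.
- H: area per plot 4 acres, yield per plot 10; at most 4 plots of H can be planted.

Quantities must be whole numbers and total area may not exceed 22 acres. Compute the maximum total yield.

This is a bounded integer knapsack.
H has the best ratio (10/4); taking only H gives at most 4×10 = 40 (stopped by the supply cap of 4).
Mixing does better — 1×N and 4×H: area 21 ≤ 22, yield 1·2 + 4·10 = 42.

42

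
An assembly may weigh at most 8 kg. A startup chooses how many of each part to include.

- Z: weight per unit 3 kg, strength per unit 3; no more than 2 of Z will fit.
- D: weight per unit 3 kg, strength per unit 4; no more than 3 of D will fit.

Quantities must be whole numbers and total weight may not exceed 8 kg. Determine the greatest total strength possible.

8

This is a bounded integer knapsack.
Take 2×D: weight 6 ≤ 8, strength 2·4 = 8.
No other integer combination yields more.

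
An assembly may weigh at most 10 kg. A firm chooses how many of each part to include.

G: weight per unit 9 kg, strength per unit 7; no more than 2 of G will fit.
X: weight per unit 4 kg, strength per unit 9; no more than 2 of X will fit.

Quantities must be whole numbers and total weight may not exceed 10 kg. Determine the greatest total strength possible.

18

Take 2×X: weight 8 ≤ 10, strength 2·9 = 18.
X has the best ratio (9/4) and is taken to its limit of 2; remaining capacity is filled optimally with the others.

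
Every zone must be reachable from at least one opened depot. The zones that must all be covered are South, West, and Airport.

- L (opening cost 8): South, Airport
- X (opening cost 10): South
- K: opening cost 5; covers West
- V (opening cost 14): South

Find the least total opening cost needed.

13

This is an integer covering problem.
Choose L and K: together they cover South, West, Airport — every zone.
Total opening cost: 8 + 5 = 13.
No cover costs less than 13.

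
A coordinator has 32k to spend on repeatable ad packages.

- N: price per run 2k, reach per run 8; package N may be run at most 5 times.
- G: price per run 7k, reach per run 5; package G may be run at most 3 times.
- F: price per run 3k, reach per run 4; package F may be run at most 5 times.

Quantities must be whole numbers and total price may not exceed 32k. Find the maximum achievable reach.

N has the best ratio (8/2); taking only N gives at most 5×8 = 40 (stopped by the supply cap of 5).
Mixing does better — 5×N, 1×G, and 5×F: price 32 ≤ 32, reach 5·8 + 1·5 + 5·4 = 65.

65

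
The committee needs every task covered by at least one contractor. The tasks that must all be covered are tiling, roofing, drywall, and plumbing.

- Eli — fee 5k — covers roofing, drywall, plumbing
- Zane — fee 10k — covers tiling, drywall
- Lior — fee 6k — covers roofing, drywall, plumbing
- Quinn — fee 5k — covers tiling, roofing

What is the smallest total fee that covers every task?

10

Choose Eli and Quinn: together they cover tiling, roofing, drywall, plumbing — every task.
Total fee: 5 + 5 = 10.
No cover costs less than 10.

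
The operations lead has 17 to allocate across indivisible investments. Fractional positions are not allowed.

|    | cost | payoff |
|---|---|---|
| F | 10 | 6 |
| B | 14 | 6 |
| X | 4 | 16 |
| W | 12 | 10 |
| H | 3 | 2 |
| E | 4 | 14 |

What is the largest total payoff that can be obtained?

32

This is an integer program with binary decision variables.
X + H + E: cost 4 + 3 + 4 = 11 ≤ 17, payoff 16 + 2 + 14 = 32.
X + E: cost 4 + 4 = 8 ≤ 17, payoff 16 + 14 = 30.
X + W: cost 4 + 12 = 16 ≤ 17, payoff 16 + 10 = 26.
Best is X, H, and E with total payoff 32.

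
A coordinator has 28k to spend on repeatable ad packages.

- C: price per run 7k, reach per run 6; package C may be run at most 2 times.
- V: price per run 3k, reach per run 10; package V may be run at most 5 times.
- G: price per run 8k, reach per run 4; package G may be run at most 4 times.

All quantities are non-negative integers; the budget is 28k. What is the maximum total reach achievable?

Take 1×C and 5×V: price 22 ≤ 28, reach 1·6 + 5·10 = 56.
V has the best ratio (10/3) and is taken to its limit of 5; remaining capacity is filled optimally with the others.

56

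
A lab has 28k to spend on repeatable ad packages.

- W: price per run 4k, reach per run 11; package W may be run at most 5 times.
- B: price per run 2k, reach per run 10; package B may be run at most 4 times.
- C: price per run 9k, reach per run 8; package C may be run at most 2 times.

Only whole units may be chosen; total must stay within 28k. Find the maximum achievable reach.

5×W and 3×B: price 26 ≤ 28, reach 5·11 + 3·10 = 85.
5×W and 4×B: price 28 ≤ 28, reach 5·11 + 4·10 = 95.
Best is 95.

95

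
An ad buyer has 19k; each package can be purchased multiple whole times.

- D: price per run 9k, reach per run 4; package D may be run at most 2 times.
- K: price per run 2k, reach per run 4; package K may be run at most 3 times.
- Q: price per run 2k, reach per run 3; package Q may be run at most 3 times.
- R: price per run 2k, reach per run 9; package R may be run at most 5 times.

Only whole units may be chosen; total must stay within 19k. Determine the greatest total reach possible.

2×K, 2×Q, and 5×R: price 18 ≤ 19, reach 2·4 + 2·3 + 5·9 = 59.
3×K, 1×Q, and 5×R: price 18 ≤ 19, reach 3·4 + 1·3 + 5·9 = 60.
Best is 60.

60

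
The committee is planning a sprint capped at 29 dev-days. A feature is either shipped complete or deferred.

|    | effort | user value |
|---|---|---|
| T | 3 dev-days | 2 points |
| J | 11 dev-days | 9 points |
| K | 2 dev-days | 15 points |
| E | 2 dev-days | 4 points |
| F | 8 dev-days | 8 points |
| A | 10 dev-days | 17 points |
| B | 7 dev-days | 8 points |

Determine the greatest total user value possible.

52

Take K, E, F, A, and B: effort 2 + 2 + 8 + 10 + 7 = 29 ≤ 29, user value 15 + 4 + 8 + 17 + 8 = 52.
No other feasible combination does better.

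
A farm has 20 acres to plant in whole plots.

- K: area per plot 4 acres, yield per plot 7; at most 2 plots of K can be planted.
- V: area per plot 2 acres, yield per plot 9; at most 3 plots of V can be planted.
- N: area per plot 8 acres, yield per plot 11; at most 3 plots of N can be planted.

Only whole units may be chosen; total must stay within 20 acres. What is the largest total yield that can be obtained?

45

V has the best ratio (9/2); taking only V gives at most 3×9 = 27 (stopped by the supply cap of 3).
Mixing does better — 1×K, 3×V, and 1×N: area 18 ≤ 20, yield 1·7 + 3·9 + 1·11 = 45.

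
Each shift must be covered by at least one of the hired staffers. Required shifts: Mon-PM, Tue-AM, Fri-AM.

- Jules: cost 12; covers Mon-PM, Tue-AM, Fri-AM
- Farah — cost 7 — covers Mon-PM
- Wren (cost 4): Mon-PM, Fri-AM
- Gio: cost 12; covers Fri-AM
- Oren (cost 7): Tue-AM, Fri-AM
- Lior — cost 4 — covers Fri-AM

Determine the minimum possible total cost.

Choose Wren and Oren: together they cover Mon-PM, Tue-AM, Fri-AM — every shift.
Total cost: 4 + 7 = 11.
No cover costs less than 11.

11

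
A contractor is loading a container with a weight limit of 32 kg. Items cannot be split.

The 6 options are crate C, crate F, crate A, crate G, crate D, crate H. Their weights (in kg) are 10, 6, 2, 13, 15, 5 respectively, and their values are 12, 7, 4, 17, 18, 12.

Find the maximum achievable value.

46

Treat it as a binary knapsack problem.
crate C + crate A + crate G + crate H: weight 10 + 2 + 13 + 5 = 30 ≤ 32, value 12 + 4 + 17 + 12 = 45.
crate C + crate A + crate D + crate H: weight 10 + 2 + 15 + 5 = 32 ≤ 32, value 12 + 4 + 18 + 12 = 46.
Best is crate C, crate A, crate D, and crate H with total value 46.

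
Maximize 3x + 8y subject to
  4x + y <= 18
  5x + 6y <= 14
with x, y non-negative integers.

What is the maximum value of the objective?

Relaxing integrality, the LP optimum is 18.67 at (x,y) = (0, 2.33), which is not an integer point.
(x,y)=(0,2): 4·0+1·2=2≤18, 5·0+6·2=12≤14, objective 16.
(x,y)=(1,1): 4·1+1·1=5≤18, 5·1+6·1=11≤14, objective 11.
(x,y)=(0,1): 4·0+1·1=1≤18, 5·0+6·1=6≤14, objective 8.
The best lattice point is (0,2), giving 16.

16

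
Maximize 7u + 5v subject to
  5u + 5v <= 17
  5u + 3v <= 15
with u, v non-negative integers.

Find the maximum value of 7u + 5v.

21

The continuous relaxation peaks at (2.4, 1) with value 21.80; rounding to a feasible lattice point costs some objective.
(u,v)=(3,0): 5·3+5·0=15≤17, 5·3+3·0=15≤15, objective 21.
(u,v)=(2,1): 5·2+5·1=15≤17, 5·2+3·1=13≤15, objective 19.
(u,v)=(1,2): 5·1+5·2=15≤17, 5·1+3·2=11≤15, objective 17.
The best lattice point is (3,0), giving 21.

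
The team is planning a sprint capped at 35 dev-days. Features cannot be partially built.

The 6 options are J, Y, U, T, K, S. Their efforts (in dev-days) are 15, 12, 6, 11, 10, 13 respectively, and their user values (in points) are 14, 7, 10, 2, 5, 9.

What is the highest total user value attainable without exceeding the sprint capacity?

33

This is a 0-1 knapsack instance.
Take J, U, and S: effort 15 + 6 + 13 = 34 ≤ 35, user value 14 + 10 + 9 = 33.
No other feasible combination does better.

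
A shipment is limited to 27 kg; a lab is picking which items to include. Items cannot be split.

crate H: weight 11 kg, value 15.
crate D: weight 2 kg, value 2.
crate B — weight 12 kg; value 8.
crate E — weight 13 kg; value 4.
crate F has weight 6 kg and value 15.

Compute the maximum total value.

32

Allowing fractional choices, the relaxed optimum would be about 37.3, but items are indivisible.
crate H + crate F: weight 11 + 6 = 17 ≤ 27, value 15 + 15 = 30.
crate D + crate B + crate F: weight 2 + 12 + 6 = 20 ≤ 27, value 2 + 8 + 15 = 25.
crate H + crate D + crate F: weight 11 + 2 + 6 = 19 ≤ 27, value 15 + 2 + 15 = 32.
Best is crate H, crate D, and crate F with total value 32.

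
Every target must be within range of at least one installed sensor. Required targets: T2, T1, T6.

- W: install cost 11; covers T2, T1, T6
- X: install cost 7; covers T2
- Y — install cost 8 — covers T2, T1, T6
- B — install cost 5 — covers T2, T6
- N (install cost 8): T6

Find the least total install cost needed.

Y alone covers T2, T1, T6 — every target.
Total install cost: 8.

8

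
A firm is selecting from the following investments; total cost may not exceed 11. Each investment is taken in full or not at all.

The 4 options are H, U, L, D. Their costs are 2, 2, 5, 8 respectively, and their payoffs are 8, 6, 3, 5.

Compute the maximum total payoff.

17

This is an integer program with binary decision variables.
H + U: cost 2 + 2 = 4 ≤ 11, payoff 8 + 6 = 14.
H + U + L: cost 2 + 2 + 5 = 9 ≤ 11, payoff 8 + 6 + 3 = 17.
Best is H, U, and L with total payoff 17.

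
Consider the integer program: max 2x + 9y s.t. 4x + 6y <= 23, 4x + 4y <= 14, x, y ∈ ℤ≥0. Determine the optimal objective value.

27

(x,y)=(0,3): 4·0+6·3=18≤23, 4·0+4·3=12≤14, objective 27.
(x,y)=(1,2): 4·1+6·2=16≤23, 4·1+4·2=12≤14, objective 20.
(x,y)=(0,2): 4·0+6·2=12≤23, 4·0+4·2=8≤14, objective 18.
Maximum is 27 at (x,y)=(0,3).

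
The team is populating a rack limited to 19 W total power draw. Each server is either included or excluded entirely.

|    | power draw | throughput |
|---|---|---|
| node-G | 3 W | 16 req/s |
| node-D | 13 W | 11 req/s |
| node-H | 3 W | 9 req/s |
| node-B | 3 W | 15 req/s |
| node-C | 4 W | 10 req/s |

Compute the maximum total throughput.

This is an integer program with binary decision variables.
Allowing fractional choices, the relaxed optimum would be about 55.1, but servers are indivisible.
node-G + node-D + node-B: power draw 3 + 13 + 3 = 19 ≤ 19, throughput 16 + 11 + 15 = 42.
node-G + node-H + node-B + node-C: power draw 3 + 3 + 3 + 4 = 13 ≤ 19, throughput 16 + 9 + 15 + 10 = 50.
Best is node-G, node-H, node-B, and node-C with total throughput 50.

50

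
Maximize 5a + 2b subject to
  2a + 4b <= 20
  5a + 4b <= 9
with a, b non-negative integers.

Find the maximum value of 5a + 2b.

Relaxing integrality, the LP optimum is 9.00 at (a,b) = (1.8, 0), which is not an integer point.
(a,b)=(1,1): 2·1+4·1=6≤20, 5·1+4·1=9≤9, objective 7.
(a,b)=(1,0): 2·1+4·0=2≤20, 5·1+4·0=5≤9, objective 5.
(a,b)=(0,2): 2·0+4·2=8≤20, 5·0+4·2=8≤9, objective 4.
No feasible integer point exceeds 7.

7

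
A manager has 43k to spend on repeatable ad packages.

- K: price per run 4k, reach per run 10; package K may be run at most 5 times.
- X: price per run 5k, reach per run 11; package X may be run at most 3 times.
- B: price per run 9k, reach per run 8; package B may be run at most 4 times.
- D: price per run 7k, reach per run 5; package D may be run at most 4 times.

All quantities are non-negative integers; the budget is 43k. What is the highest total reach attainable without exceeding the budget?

88

This is a bounded integer knapsack.
Take 5×K, 3×X, and 1×D: price 42 ≤ 43, reach 5·10 + 3·11 + 1·5 = 88.
K has the best ratio (10/4) and is taken to its limit of 5; remaining capacity is filled optimally with the others.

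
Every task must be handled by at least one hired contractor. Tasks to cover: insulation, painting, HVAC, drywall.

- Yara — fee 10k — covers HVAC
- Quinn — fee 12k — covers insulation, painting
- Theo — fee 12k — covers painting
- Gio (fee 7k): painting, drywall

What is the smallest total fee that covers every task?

29

Choose Yara, Quinn, and Gio: together they cover insulation, painting, HVAC, drywall — every task.
Total fee: 10 + 12 + 7 = 29.
No cover costs less than 29.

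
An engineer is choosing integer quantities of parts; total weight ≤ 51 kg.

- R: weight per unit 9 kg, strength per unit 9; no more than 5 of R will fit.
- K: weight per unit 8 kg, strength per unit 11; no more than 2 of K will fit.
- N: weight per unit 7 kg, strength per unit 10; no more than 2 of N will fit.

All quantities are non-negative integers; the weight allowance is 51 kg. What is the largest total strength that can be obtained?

N has the best ratio (10/7); taking only N gives at most 2×10 = 20 (stopped by the supply cap of 2).
Mixing does better — 2×R, 2×K, and 2×N: weight 48 ≤ 51, strength 2·9 + 2·11 + 2·10 = 60.

60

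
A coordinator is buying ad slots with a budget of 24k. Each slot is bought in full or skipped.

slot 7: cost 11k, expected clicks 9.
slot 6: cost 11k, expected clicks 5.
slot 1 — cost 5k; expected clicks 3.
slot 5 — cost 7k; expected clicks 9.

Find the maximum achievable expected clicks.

Treat it as a binary knapsack problem.
Allowing fractional choices, the relaxed optimum would be about 21.5, but ad slots are indivisible.
slot 7 + slot 1 + slot 5: cost 11 + 5 + 7 = 23 ≤ 24, expected clicks 9 + 3 + 9 = 21.
slot 7 + slot 5: cost 11 + 7 = 18 ≤ 24, expected clicks 9 + 9 = 18.
Best is slot 7, slot 1, and slot 5 with total expected clicks 21.

21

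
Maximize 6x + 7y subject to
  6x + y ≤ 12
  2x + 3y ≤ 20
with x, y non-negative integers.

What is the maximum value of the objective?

48

(x,y)=(1,6): 6·1+1·6=12≤12, 2·1+3·6=20≤20, objective 48.
(x,y)=(0,6): 6·0+1·6=6≤12, 2·0+3·6=18≤20, objective 42.
(x,y)=(1,5): 6·1+1·5=11≤12, 2·1+3·5=17≤20, objective 41.
(x,y)=(0,5): 6·0+1·5=5≤12, 2·0+3·5=15≤20, objective 35.
No feasible integer point exceeds 48.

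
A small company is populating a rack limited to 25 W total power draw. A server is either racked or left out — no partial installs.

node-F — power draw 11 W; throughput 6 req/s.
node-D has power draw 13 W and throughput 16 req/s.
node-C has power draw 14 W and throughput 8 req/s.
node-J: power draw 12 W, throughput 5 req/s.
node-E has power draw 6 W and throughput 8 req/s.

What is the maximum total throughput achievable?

This is an integer program with binary decision variables.
Allowing fractional choices, the relaxed optimum would be about 27.4, but servers are indivisible.
node-D + node-E: power draw 13 + 6 = 19 ≤ 25, throughput 16 + 8 = 24.
node-F + node-D: power draw 11 + 13 = 24 ≤ 25, throughput 6 + 16 = 22.
node-D + node-J: power draw 13 + 12 = 25 ≤ 25, throughput 16 + 5 = 21.
Best is node-D and node-E with total throughput 24.

24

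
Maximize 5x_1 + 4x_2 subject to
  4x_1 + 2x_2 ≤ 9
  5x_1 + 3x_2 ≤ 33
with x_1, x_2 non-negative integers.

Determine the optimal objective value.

16

(x_1,x_2)=(0,4) is feasible, giving 16.
(x_1,x_2)=(0,3) is feasible, giving 12.
Maximum is 16 at (x_1,x_2)=(0,4).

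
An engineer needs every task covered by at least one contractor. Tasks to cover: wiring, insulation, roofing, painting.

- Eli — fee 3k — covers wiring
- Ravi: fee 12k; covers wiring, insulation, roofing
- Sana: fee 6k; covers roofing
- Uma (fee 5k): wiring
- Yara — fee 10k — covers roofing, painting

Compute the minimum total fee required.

The greedy cost-per-new-task heuristic would pick Eli, Yara, and Ravi for 25, but a cheaper cover exists.
Choose Ravi and Yara: together they cover wiring, insulation, roofing, painting — every task.
Total fee: 12 + 10 = 22.
No cover costs less than 22.

22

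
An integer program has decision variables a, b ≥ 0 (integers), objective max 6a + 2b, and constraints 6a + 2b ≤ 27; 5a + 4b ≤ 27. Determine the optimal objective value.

(a,b)=(4,1): 6·4+2·1=26≤27, 5·4+4·1=24≤27, objective 26.
(a,b)=(4,0): 6·4+2·0=24≤27, 5·4+4·0=20≤27, objective 24.
(a,b)=(3,2): 6·3+2·2=22≤27, 5·3+4·2=23≤27, objective 22.
(a,b)=(3,1): 6·3+2·1=20≤27, 5·3+4·1=19≤27, objective 20.
Maximum is 26 at (a,b)=(4,1).

26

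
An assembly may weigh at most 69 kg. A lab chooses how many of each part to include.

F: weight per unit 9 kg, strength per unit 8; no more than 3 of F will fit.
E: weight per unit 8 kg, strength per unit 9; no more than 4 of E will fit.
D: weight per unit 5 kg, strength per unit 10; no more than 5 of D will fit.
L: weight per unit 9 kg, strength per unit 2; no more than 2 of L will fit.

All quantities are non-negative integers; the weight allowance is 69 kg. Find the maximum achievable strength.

D has the best ratio (10/5); taking only D gives at most 5×10 = 50 (stopped by the supply cap of 5).
Mixing does better — 1×F, 4×E, and 5×D: weight 66 ≤ 69, strength 1·8 + 4·9 + 5·10 = 94.

94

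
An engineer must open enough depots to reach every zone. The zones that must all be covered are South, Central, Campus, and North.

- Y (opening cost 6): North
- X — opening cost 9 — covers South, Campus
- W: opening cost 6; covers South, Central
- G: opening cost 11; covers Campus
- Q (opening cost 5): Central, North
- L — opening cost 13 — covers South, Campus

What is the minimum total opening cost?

This is an integer covering problem.
Choose X and Q: together they cover South, Central, Campus, North — every zone.
Total opening cost: 9 + 5 = 14.
No cover costs less than 14.

14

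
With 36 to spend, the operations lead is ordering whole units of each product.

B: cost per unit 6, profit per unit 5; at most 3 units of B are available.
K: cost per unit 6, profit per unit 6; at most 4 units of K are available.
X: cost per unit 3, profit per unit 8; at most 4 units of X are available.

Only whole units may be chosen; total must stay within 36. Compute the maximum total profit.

4×K and 4×X: cost 36 ≤ 36, profit 4·6 + 4·8 = 56.
1×B, 3×K, and 4×X: cost 36 ≤ 36, profit 1·5 + 3·6 + 4·8 = 55.
Best is 56.

56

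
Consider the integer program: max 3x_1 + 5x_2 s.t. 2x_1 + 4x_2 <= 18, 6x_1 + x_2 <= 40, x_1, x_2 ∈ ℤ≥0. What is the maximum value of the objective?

The continuous relaxation peaks at (6.45, 1.27) with value 25.73; rounding to a feasible lattice point costs some objective.
(x_1,x_2)=(5,2): 2·5+4·2=18≤18, 6·5+1·2=32≤40, objective 25.
(x_1,x_2)=(6,1): 2·6+4·1=16≤18, 6·6+1·1=37≤40, objective 23.
(x_1,x_2)=(4,2): 2·4+4·2=16≤18, 6·4+1·2=26≤40, objective 22.
The best lattice point is (5,2), giving 25.

25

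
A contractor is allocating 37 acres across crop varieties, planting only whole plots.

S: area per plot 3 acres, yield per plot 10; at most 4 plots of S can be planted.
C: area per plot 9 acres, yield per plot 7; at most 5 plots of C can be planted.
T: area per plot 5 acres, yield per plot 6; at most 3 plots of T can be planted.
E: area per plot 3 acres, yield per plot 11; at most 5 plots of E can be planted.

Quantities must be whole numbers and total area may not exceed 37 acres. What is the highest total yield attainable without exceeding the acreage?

Take 4×S, 2×T, and 5×E: area 37 ≤ 37, yield 4·10 + 2·6 + 5·11 = 107.
E has the best ratio (11/3) and is taken to its limit of 5; remaining capacity is filled optimally with the others.

107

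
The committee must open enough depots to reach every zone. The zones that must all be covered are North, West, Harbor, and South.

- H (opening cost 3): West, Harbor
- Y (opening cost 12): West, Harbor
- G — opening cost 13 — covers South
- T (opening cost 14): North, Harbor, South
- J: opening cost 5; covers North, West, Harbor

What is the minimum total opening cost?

17

The greedy cost-per-new-zone heuristic would pick H, J, and G for 21, but a cheaper cover exists.
Choose H and T: together they cover North, West, Harbor, South — every zone.
Total opening cost: 3 + 14 = 17.
No cover costs less than 17.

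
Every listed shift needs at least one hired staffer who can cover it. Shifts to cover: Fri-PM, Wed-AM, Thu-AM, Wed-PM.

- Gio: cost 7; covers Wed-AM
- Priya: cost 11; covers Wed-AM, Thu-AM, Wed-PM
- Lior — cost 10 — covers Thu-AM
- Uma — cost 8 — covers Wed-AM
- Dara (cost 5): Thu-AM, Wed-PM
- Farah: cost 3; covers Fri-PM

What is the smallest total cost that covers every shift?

The greedy cost-per-new-shift heuristic would pick Dara, Farah, and Gio for 15, but a cheaper cover exists.
Choose Priya and Farah: together they cover Fri-PM, Wed-AM, Thu-AM, Wed-PM — every shift.
Total cost: 11 + 3 = 14.
No cover costs less than 14.

14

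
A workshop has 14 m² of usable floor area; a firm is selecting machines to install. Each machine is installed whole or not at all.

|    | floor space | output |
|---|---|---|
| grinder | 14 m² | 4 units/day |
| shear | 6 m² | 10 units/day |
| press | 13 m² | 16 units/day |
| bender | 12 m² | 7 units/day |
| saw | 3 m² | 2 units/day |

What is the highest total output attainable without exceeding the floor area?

Allowing fractional choices, the relaxed optimum would be about 19.8, but machines are indivisible.
shear: floor space 6 ≤ 14, output 10.
press: floor space 13 ≤ 14, output 16.
shear + saw: floor space 6 + 3 = 9 ≤ 14, output 10 + 2 = 12.
Best is press with total output 16.

16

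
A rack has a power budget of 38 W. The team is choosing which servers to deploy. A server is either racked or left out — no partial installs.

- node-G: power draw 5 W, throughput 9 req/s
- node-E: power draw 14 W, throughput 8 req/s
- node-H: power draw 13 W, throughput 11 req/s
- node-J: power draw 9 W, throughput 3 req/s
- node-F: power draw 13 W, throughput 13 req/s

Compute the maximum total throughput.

33

Allowing fractional choices, the relaxed optimum would be about 37.0, but servers are indivisible.
node-G + node-H + node-F: power draw 5 + 13 + 13 = 31 ≤ 38, throughput 9 + 11 + 13 = 33.
node-G + node-E + node-F: power draw 5 + 14 + 13 = 32 ≤ 38, throughput 9 + 8 + 13 = 30.
node-G + node-E + node-H: power draw 5 + 14 + 13 = 32 ≤ 38, throughput 9 + 8 + 11 = 28.
Best is node-G, node-H, and node-F with total throughput 33.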